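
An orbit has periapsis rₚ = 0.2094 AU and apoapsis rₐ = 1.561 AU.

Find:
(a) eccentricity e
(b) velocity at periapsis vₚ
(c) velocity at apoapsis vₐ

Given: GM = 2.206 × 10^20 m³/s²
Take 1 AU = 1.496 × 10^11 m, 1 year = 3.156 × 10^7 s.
rₚ = 0.2094 AU = 3.13262 × 10^10 m
rₐ = 1.561 AU = 2.33526 × 10^11 m
GM = 2.206 × 10^20 m³/s²
a = (rₚ + rₐ)/2 = 1.32426 × 10^11 m
e = (rₐ − rₚ)/(rₐ + rₚ) = (2.02199 × 10^11) / (2.64852 × 10^11) = 0.763443
(a) e = 0.763443 ≈ 0.7634
(b) vₚ² = GM (2/rₚ − 1/a) = 2.206 × 10^20 × (6.38442 × 10^-11 − 7.55139 × 10^-12) = 1.24182 × 10^10 m²/s²;  vₚ = 111437 m/s ≈ 23.51 AU/year
(c) vₐ² = GM (2/rₐ − 1/a) = 2.206 × 10^20 × (8.56437 × 10^-12 − 7.55139 × 10^-12) = 2.23463 × 10^8 m²/s²;  vₐ = 14948.7 m/s ≈ 3.154 AU/year

Final answer:
(a) eccentricity e = 0.7634
(b) velocity at periapsis vₚ = 23.51 AU/year
(c) velocity at apoapsis vₐ = 3.154 AU/year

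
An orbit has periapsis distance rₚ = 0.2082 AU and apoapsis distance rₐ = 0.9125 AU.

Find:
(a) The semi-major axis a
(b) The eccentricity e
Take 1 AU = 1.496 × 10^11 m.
rₚ = 0.2082 AU = 3.11467 × 10^10 m
rₐ = 0.9125 AU = 1.3651 × 10^11 m
(a) a = (rₚ + rₐ)/2 = 8.38284 × 10^10 m ≈ 0.5604 AU
(b) e = (rₐ − rₚ)/(rₐ + rₚ) = (1.05363 × 10^11) / (1.67657 × 10^11) = 0.628447

Final answer:
(a) a = 0.5604 AU
(b) e = 0.6284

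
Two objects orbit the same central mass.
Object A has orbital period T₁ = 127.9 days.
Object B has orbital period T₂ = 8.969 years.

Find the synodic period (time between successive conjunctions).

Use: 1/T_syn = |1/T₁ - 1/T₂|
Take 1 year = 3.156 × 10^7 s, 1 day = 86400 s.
T₁ = 127.9 days = 1.10506 × 10^7 s
T₂ = 8.969 years = 2.83062 × 10^8 s
1/T₁ = 9.04932 × 10^-8 s⁻¹
1/T₂ = 3.5328 × 10^-9 s⁻¹
|1/T₁ − 1/T₂| = 8.69604 × 10^-8 s⁻¹
T_syn = 1 / |1/T₁ − 1/T₂| = 1.14995 × 10^7 s ≈ 133.1 days

Final answer: T_syn = 133.1 days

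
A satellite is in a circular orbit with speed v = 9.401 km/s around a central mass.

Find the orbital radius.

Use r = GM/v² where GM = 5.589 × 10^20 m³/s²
v = 9.401 km/s = 9401 m/s
GM = 5.589 × 10^20 m³/s²
v² = 8.83788 × 10^7 m²/s²
r = GM/v² = (5.589 × 10^20) / (8.83788 × 10^7) = 6.32391 × 10^12 m ≈ 6.324 Tm

Final answer: 6.324 Tm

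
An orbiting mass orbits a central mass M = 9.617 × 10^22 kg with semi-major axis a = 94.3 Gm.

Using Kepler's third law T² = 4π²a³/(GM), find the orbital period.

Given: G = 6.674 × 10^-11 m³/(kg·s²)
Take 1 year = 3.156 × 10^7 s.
M = 9.617 × 10^22 kg
GM = G × M = 6.674 × 10^-11 × 9.617 × 10^22 = 6.41839 × 10^12 m³/s²
a = 94.3 Gm = 9.43 × 10^10 m
a³ = 8.38562 × 10^32 m³
T = 2π √(a³/GM) = 2π √((8.38562 × 10^32) / (6.41839 × 10^12)) = 2π × 1.14302 × 10^10 s
T = 7.18182 × 10^10 s ≈ 2276 years

Final answer: 2276 years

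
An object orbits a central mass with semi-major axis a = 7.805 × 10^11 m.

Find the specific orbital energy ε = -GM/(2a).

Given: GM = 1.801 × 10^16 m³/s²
a = 7.805 × 10^11 m
GM = 1.801 × 10^16 m³/s²
2a = 1.561 × 10^12 m
ε = −GM/(2a) = -11537.5 J/kg ≈ -11.54 kJ/kg

Final answer: -11.54 kJ/kg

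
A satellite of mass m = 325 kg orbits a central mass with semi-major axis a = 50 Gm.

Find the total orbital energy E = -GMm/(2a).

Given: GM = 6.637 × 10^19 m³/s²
a = 50 Gm = 5 × 10^10 m
GM = 6.637 × 10^19 m³/s²
2a = 1 × 10^11 m
GMm = 6.637 × 10^19 × 325 = 2.15702 × 10^22 m³·kg/s²
E = −GMm/(2a) = -2.15702 × 10^11 J ≈ -215.7 GJ

Final answer: -215.7 GJ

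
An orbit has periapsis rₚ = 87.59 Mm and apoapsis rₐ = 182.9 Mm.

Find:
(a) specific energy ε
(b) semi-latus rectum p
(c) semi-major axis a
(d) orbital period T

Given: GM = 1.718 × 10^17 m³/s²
rₚ = 87.59 Mm = 8.759 × 10^7 m
rₐ = 182.9 Mm = 1.829 × 10^8 m
GM = 1.718 × 10^17 m³/s²
a = (rₚ + rₐ)/2 = 1.35245 × 10^8 m
e = (rₐ − rₚ)/(rₐ + rₚ) = (9.531 × 10^7) / (2.7049 × 10^8) = 0.352361
(a) 2a = 2.7049 × 10^8 m;  ε = −GM/(2a) = -6.35144 × 10^8 J/kg ≈ -635.1 MJ/kg
(b) 1 − e² = 0.875842;  p = a(1 − e²) = 1.35245 × 10^8 × 0.875842 = 1.18453 × 10^8 m ≈ 118.5 Mm
(c) a = 1.35245 × 10^8 m ≈ 135.2 Mm
(d) a³ = 2.47379 × 10^24 m³;  T = 2π √(a³/GM) = 2π × 3794.64 s = 23842.4 s ≈ 6.623 hours

Final answer:
(a) specific energy ε = -635.1 MJ/kg
(b) semi-latus rectum p = 118.5 Mm
(c) semi-major axis a = 135.2 Mm
(d) orbital period T = 6.623 hours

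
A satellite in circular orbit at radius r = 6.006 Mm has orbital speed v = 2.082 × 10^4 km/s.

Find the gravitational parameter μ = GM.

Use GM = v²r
r = 6.006 Mm = 6.006 × 10^6 m
v = 2.082 × 10^4 km/s = 2.082 × 10^7 m/s
v² = 4.33472 × 10^14 m²/s²
GM = v²r = 4.33472 × 10^14 × 6.006 × 10^6 = 2.60344 × 10^21 m³/s²
GM ≈ 2.603 × 10^21 m³/s²

Final answer: GM = 2.603 × 10^21 m³/s²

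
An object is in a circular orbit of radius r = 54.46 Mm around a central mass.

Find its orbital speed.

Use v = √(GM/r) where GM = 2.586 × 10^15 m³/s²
r = 54.46 Mm = 5.446 × 10^7 m
GM = 2.586 × 10^15 m³/s²
GM/r = (2.586 × 10^15) / (5.446 × 10^7) = 4.74844 × 10^7 m²/s²
v = √(GM/r) = 6890.89 m/s ≈ 6.891 km/s

Final answer: 6.891 km/s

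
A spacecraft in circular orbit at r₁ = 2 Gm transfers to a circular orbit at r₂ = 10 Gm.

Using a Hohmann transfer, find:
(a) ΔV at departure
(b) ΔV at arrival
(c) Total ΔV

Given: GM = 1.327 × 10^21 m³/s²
r₁ = 2 Gm = 2 × 10^9 m
r₂ = 10 Gm = 1 × 10^10 m
GM = 1.327 × 10^21 m³/s²
Transfer ellipse: a_t = (r₁ + r₂)/2 = 6 × 10^9 m
Circular speed at r₁: v₁ = √(GM/r₁) = 814555 m/s
Transfer speed at r₁ (periapsis): v₁ₜ = √(GM(2/r₁ − 1/a_t)) = 1.05159 × 10^6 m/s
(a) ΔV₁ = v₁ₜ − v₁ = 237031 m/s ≈ 237 km/s
Circular speed at r₂: v₂ = √(GM/r₂) = 364280 m/s
Transfer speed at r₂ (apoapsis): v₂ₜ = √(GM(2/r₂ − 1/a_t)) = 210317 m/s
(b) ΔV₂ = v₂ − v₂ₜ = 153963 m/s ≈ 154 km/s
(c) ΔV_total = ΔV₁ + ΔV₂ = 390994 m/s ≈ 391 km/s

Final answer:
(a) ΔV₁ = 237 km/s
(b) ΔV₂ = 154 km/s
(c) ΔV_total = 391 km/s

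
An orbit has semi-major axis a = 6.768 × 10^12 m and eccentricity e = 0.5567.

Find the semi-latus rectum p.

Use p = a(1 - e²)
a = 6.768 × 10^12 m
e = 0.5567,  e² = 0.309915,  1 − e² = 0.690085
p = a(1 − e²) = 6.768 × 10^12 m × 0.690085 = 4.6705 × 10^12 m ≈ 4.67 × 10^12 m

Final answer: p = 4.67 × 10^12 m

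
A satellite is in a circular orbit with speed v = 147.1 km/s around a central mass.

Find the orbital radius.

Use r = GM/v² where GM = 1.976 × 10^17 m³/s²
v = 147.1 km/s = 147100 m/s
GM = 1.976 × 10^17 m³/s²
v² = 2.16384 × 10^10 m²/s²
r = GM/v² = (1.976 × 10^17) / (2.16384 × 10^10) = 9.13191 × 10^6 m ≈ 9.132 × 10^6 m

Final answer: 9.132 × 10^6 m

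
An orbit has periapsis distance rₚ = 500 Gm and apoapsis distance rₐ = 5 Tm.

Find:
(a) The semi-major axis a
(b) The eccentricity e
rₚ = 500 Gm = 5 × 10^11 m
rₐ = 5 Tm = 5 × 10^12 m
(a) a = (rₚ + rₐ)/2 = 2.75 × 10^12 m ≈ 2.75 Tm
(b) e = (rₐ − rₚ)/(rₐ + rₚ) = (4.5 × 10^12) / (5.5 × 10^12) = 0.818182

Final answer:
(a) a = 2.75 Tm
(b) e = 0.8182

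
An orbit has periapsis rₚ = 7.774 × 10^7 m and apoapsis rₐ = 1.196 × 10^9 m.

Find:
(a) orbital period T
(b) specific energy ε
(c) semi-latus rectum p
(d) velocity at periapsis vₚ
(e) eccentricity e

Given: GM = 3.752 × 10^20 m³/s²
rₚ = 7.774 × 10^7 m
rₐ = 1.196 × 10^9 m
GM = 3.752 × 10^20 m³/s²
a = (rₚ + rₐ)/2 = 6.3687 × 10^8 m
e = (rₐ − rₚ)/(rₐ + rₚ) = (1.11826 × 10^9) / (1.27374 × 10^9) = 0.877934
(a) a³ = 2.58317 × 10^26 m³;  T = 2π √(a³/GM) = 2π × 829.745 s = 5213.44 s ≈ 1.448 hours
(b) 2a = 1.27374 × 10^9 m;  ε = −GM/(2a) = -2.94566 × 10^11 J/kg ≈ -294.6 GJ/kg
(c) 1 − e² = 0.229231;  p = a(1 − e²) = 6.3687 × 10^8 × 0.229231 = 1.45991 × 10^8 m ≈ 1.46 × 10^8 m
(d) vₚ² = GM (2/rₚ − 1/a) = 3.752 × 10^20 × (2.57268 × 10^-8 − 1.57018 × 10^-9) = 9.06356 × 10^12 m²/s²;  vₚ = 3.01057 × 10^6 m/s ≈ 3011 km/s
(e) e = 0.877934 ≈ 0.8779

Final answer:
(a) orbital period T = 1.448 hours
(b) specific energy ε = -294.6 GJ/kg
(c) semi-latus rectum p = 1.46 × 10^8 m
(d) velocity at periapsis vₚ = 3011 km/s
(e) eccentricity e = 0.8779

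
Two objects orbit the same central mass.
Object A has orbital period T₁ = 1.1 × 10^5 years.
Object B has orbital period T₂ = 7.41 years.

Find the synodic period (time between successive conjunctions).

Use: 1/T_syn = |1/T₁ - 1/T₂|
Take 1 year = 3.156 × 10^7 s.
T₁ = 1.1 × 10^5 years = 3.4716 × 10^12 s
T₂ = 7.41 years = 2.3386 × 10^8 s
1/T₁ = 2.88052 × 10^-13 s⁻¹
1/T₂ = 4.27607 × 10^-9 s⁻¹
|1/T₁ − 1/T₂| = 4.27578 × 10^-9 s⁻¹
T_syn = 1 / |1/T₁ − 1/T₂| = 2.33875 × 10^8 s ≈ 7.41 years

Final answer: T_syn = 7.41 years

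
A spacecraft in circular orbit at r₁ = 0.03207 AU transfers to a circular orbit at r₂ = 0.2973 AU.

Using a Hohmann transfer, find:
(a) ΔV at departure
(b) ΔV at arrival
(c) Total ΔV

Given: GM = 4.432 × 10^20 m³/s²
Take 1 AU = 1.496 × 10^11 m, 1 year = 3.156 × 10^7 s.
r₁ = 0.03207 AU = 4.79767 × 10^9 m
r₂ = 0.2973 AU = 4.44761 × 10^10 m
GM = 4.432 × 10^20 m³/s²
Transfer ellipse: a_t = (r₁ + r₂)/2 = 2.46369 × 10^10 m
Circular speed at r₁: v₁ = √(GM/r₁) = 303938 m/s
Transfer speed at r₁ (periapsis): v₁ₜ = √(GM(2/r₁ − 1/a_t)) = 408371 m/s
(a) ΔV₁ = v₁ₜ − v₁ = 104433 m/s ≈ 22.03 AU/year
Circular speed at r₂: v₂ = √(GM/r₂) = 99824.4 m/s
Transfer speed at r₂ (apoapsis): v₂ₜ = √(GM(2/r₂ − 1/a_t)) = 44051.3 m/s
(b) ΔV₂ = v₂ − v₂ₜ = 55773 m/s ≈ 11.77 AU/year
(c) ΔV_total = ΔV₁ + ΔV₂ = 160206 m/s ≈ 33.8 AU/year

Final answer:
(a) ΔV₁ = 22.03 AU/year
(b) ΔV₂ = 11.77 AU/year
(c) ΔV_total = 33.8 AU/year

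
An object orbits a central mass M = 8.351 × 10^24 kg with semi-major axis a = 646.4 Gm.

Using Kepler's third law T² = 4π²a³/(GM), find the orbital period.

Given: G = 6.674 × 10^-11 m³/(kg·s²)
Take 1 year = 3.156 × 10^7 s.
M = 8.351 × 10^24 kg
GM = G × M = 6.674 × 10^-11 × 8.351 × 10^24 = 5.57346 × 10^14 m³/s²
a = 646.4 Gm = 6.464 × 10^11 m
a³ = 2.70087 × 10^35 m³
T = 2π √(a³/GM) = 2π √((2.70087 × 10^35) / (5.57346 × 10^14)) = 2π × 2.20135 × 10^10 s
T = 1.38315 × 10^11 s ≈ 4383 years

Final answer: 4383 years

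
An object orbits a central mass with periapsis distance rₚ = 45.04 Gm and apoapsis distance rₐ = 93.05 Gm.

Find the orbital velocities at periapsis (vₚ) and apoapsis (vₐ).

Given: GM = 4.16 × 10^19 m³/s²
rₚ = 45.04 Gm = 4.504 × 10^10 m
rₐ = 93.05 Gm = 9.305 × 10^10 m
GM = 4.16 × 10^19 m³/s²
a = (rₚ + rₐ)/2 = 6.9045 × 10^10 m
Vis-viva: v² = GM (2/r − 1/a)
vₚ² = 4.16 × 10^19 × (4.4405 × 10^-11 − 1.44833 × 10^-11) = 1.24474 × 10^9 m²/s²
vₚ = 35280.9 m/s ≈ 35.28 km/s
vₐ² = 4.16 × 10^19 × (2.14938 × 10^-11 − 1.44833 × 10^-11) = 2.91637 × 10^8 m²/s²
vₐ = 17077.4 m/s ≈ 17.08 km/s

Final answer: vₚ = 35.28 km/s, vₐ = 17.08 km/s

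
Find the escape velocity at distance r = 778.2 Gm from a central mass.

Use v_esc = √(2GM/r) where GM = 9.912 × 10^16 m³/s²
r = 778.2 Gm = 7.782 × 10^11 m
GM = 9.912 × 10^16 m³/s²
2GM/r = 2 × (9.912 × 10^16) / (7.782 × 10^11) = 254742 m²/s²
v_esc = √(2GM/r) = 504.719 m/s ≈ 504.7 m/s

Final answer: 504.7 m/s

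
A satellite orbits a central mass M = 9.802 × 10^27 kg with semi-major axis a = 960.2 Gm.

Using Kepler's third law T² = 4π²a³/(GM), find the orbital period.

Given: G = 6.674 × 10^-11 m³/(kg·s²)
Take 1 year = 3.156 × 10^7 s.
M = 9.802 × 10^27 kg
GM = G × M = 6.674 × 10^-11 × 9.802 × 10^27 = 6.54185 × 10^17 m³/s²
a = 960.2 Gm = 9.602 × 10^11 m
a³ = 8.85289 × 10^35 m³
T = 2π √(a³/GM) = 2π √((8.85289 × 10^35) / (6.54185 × 10^17)) = 2π × 1.1633 × 10^9 s
T = 7.30924 × 10^9 s ≈ 231.6 years

Final answer: 231.6 years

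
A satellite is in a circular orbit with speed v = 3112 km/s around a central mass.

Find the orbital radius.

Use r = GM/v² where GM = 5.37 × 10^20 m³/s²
v = 3112 km/s = 3.112 × 10^6 m/s
GM = 5.37 × 10^20 m³/s²
v² = 9.68454 × 10^12 m²/s²
r = GM/v² = (5.37 × 10^20) / (9.68454 × 10^12) = 5.54492 × 10^7 m ≈ 5.545 × 10^7 m

Final answer: 5.545 × 10^7 m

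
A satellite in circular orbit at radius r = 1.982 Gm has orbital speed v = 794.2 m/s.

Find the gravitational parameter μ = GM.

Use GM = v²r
r = 1.982 Gm = 1.982 × 10^9 m
v = 794.2 m/s
v² = 630754 m²/s²
GM = v²r = 630754 × 1.982 × 10^9 = 1.25015 × 10^15 m³/s²
GM ≈ 1.25 × 10^15 m³/s²

Final answer: GM = 1.25 × 10^15 m³/s²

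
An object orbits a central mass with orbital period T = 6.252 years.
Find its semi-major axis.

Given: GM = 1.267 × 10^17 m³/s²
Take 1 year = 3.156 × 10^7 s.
T = 6.252 years = 1.97313 × 10^8 s
GM = 1.267 × 10^17 m³/s²
Kepler's third law: a³ = GM T² / (4π²)
T² = 3.89325 × 10^16 s²
a³ = (1.267 × 10^17) × (3.89325 × 10^16) / (4π²) = 1.24948 × 10^32 m³
a = (a³)^(1/3) = 4.9993 × 10^10 m ≈ 49.99 Gm

Final answer: 49.99 Gm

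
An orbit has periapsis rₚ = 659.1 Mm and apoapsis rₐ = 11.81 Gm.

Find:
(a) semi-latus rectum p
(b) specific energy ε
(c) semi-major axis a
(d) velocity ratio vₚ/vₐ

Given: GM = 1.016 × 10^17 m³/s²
rₚ = 659.1 Mm = 6.591 × 10^8 m
rₐ = 11.81 Gm = 1.181 × 10^10 m
GM = 1.016 × 10^17 m³/s²
a = (rₚ + rₐ)/2 = 6.23455 × 10^9 m
e = (rₐ − rₚ)/(rₐ + rₚ) = (1.11509 × 10^10) / (1.24691 × 10^10) = 0.894283
(a) 1 − e² = 0.200259;  p = a(1 − e²) = 6.23455 × 10^9 × 0.200259 = 1.24852 × 10^9 m ≈ 1.249 Gm
(b) 2a = 1.24691 × 10^10 m;  ε = −GM/(2a) = -8.14814 × 10^6 J/kg ≈ -8.148 MJ/kg
(c) a = 6.23455 × 10^9 m ≈ 6.235 Gm
(d) vₚ/vₐ = rₐ/rₚ (angular momentum) = (1.181 × 10^10) / (6.591 × 10^8) = 17.9184 ≈ 17.92

Final answer:
(a) semi-latus rectum p = 1.249 Gm
(b) specific energy ε = -8.148 MJ/kg
(c) semi-major axis a = 6.235 Gm
(d) velocity ratio vₚ/vₐ = 17.92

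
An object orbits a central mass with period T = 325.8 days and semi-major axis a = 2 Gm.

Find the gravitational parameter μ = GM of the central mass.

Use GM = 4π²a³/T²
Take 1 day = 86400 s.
T = 325.8 days = 2.81491 × 10^7 s
a = 2 Gm = 2 × 10^9 m
a³ = 8 × 10^27 m³
T² = 7.92373 × 10^14 s²
GM = 4π² × (8 × 10^27) / (7.92373 × 10^14) = 3.98584 × 10^14 m³/s²
GM ≈ 3.986 × 10^14 m³/s²

Final answer: GM = 3.986 × 10^14 m³/s²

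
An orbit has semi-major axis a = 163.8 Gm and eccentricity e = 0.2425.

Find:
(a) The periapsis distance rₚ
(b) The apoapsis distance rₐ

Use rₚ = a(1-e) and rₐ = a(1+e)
a = 163.8 Gm = 1.638 × 10^11 m
e = 0.2425:  1 − e = 0.7575,  1 + e = 1.2425
(a) rₚ = a(1 − e) = 1.638 × 10^11 m × 0.7575 = 1.24079 × 10^11 m ≈ 124.1 Gm
(b) rₐ = a(1 + e) = 1.638 × 10^11 m × 1.2425 = 2.03522 × 10^11 m ≈ 203.5 Gm

Final answer:
(a) rₚ = 124.1 Gm
(b) rₐ = 203.5 Gm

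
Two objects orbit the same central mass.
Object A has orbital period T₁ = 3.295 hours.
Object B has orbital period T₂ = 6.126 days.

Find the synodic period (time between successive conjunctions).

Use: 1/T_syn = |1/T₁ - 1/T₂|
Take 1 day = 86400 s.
T₁ = 3.295 hours = 11862 s
T₂ = 6.126 days = 529286 s
1/T₁ = 8.43028 × 10^-5 s⁻¹
1/T₂ = 1.88934 × 10^-6 s⁻¹
|1/T₁ − 1/T₂| = 8.24135 × 10^-5 s⁻¹
T_syn = 1 / |1/T₁ − 1/T₂| = 12133.9 s ≈ 3.371 hours

Final answer: T_syn = 3.371 hours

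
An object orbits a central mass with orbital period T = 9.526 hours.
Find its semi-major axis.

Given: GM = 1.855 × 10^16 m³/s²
T = 9.526 hours = 34293.6 s
GM = 1.855 × 10^16 m³/s²
Kepler's third law: a³ = GM T² / (4π²)
T² = 1.17605 × 10^9 s²
a³ = (1.855 × 10^16) × (1.17605 × 10^9) / (4π²) = 5.52599 × 10^23 m³
a = (a³)^(1/3) = 8.2061 × 10^7 m ≈ 82.06 Mm

Final answer: 82.06 Mm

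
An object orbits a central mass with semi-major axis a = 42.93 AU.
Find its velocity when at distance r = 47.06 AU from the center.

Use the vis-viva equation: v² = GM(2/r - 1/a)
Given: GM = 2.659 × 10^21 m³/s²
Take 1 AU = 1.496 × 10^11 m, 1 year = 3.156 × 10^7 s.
a = 42.93 AU = 6.42233 × 10^12 m
r = 47.06 AU = 7.04018 × 10^12 m
GM = 2.659 × 10^21 m³/s²
2/r − 1/a = 2.84084 × 10^-13 − 1.55707 × 10^-13 = 1.28377 × 10^-13 m⁻¹
v² = GM (2/r − 1/a) = 3.41355 × 10^8 m²/s²
v = 18475.8 m/s ≈ 3.898 AU/year

Final answer: 3.898 AU/year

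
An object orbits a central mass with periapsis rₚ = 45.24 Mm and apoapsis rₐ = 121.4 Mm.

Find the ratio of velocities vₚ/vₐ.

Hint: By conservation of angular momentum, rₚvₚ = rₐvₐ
rₚ = 45.24 Mm = 4.524 × 10^7 m
rₐ = 121.4 Mm = 1.214 × 10^8 m
rₚvₚ = rₐvₐ  ⇒  vₚ/vₐ = rₐ/rₚ
vₚ/vₐ = (1.214 × 10^8) / (4.524 × 10^7) = 2.68347

Final answer: vₚ/vₐ = 2.683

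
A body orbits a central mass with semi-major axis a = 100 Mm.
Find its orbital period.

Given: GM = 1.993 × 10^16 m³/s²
a = 100 Mm = 1 × 10^8 m
GM = 1.993 × 10^16 m³/s²
a³ = 1 × 10^24 m³
T = 2π √(a³/GM) = 2π √((1 × 10^24) / (1.993 × 10^16)) = 2π × 7083.47 s
T = 44506.8 s ≈ 12.36 hours

Final answer: 12.36 hours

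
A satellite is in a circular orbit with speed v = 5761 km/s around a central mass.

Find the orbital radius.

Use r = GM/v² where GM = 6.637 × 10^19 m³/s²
v = 5761 km/s = 5.761 × 10^6 m/s
GM = 6.637 × 10^19 m³/s²
v² = 3.31891 × 10^13 m²/s²
r = GM/v² = (6.637 × 10^19) / (3.31891 × 10^13) = 1.99975 × 10^6 m ≈ 2 Mm

Final answer: 2 Mm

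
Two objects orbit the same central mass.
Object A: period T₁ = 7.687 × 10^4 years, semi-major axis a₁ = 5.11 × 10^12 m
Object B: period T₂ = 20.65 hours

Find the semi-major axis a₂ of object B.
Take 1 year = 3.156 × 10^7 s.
T₁ = 7.687 × 10^4 years = 2.42602 × 10^12 s
T₂ = 20.65 hours = 74340 s
a₁ = 5.11 × 10^12 m
Kepler's third law: (T₂/T₁)² = (a₂/a₁)³  ⇒  a₂ = a₁ (T₂/T₁)^(2/3)
T₂/T₁ = 3.06428 × 10^-8
(T₂/T₁)^(2/3) = 9.79232 × 10^-6
a₂ = 5.11 × 10^12 m × 9.79232 × 10^-6 = 5.00388 × 10^7 m ≈ 5.004 × 10^7 m

Final answer: a₂ = 5.004 × 10^7 m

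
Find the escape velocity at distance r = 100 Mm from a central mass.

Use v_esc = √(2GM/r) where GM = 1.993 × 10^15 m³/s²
r = 100 Mm = 1 × 10^8 m
GM = 1.993 × 10^15 m³/s²
2GM/r = 2 × (1.993 × 10^15) / (1 × 10^8) = 3.986 × 10^7 m²/s²
v_esc = √(2GM/r) = 6313.48 m/s ≈ 6.313 km/s

Final answer: 6.313 km/s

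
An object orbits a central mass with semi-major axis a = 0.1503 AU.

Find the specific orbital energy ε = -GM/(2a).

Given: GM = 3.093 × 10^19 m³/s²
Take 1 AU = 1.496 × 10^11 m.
a = 0.1503 AU = 2.24849 × 10^10 m
GM = 3.093 × 10^19 m³/s²
2a = 4.49698 × 10^10 m
ε = −GM/(2a) = -6.87796 × 10^8 J/kg ≈ -687.8 MJ/kg

Final answer: -687.8 MJ/kg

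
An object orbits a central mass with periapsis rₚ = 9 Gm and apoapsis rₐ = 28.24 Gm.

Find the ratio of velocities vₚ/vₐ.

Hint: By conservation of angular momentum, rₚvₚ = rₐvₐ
rₚ = 9 Gm = 9 × 10^9 m
rₐ = 28.24 Gm = 2.824 × 10^10 m
rₚvₚ = rₐvₐ  ⇒  vₚ/vₐ = rₐ/rₚ
vₚ/vₐ = (2.824 × 10^10) / (9 × 10^9) = 3.13778

Final answer: vₚ/vₐ = 3.138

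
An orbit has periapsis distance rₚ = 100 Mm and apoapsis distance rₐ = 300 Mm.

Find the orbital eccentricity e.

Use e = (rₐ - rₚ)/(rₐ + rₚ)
rₚ = 100 Mm = 1 × 10^8 m
rₐ = 300 Mm = 3 × 10^8 m
rₐ − rₚ = 2 × 10^8 m
rₐ + rₚ = 4 × 10^8 m
e = (rₐ − rₚ)/(rₐ + rₚ) = 0.5

Final answer: e = 0.5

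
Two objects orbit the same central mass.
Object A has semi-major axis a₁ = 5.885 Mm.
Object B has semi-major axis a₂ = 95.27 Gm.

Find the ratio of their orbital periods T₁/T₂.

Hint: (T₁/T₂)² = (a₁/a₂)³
a₁ = 5.885 Mm = 5.885 × 10^6 m
a₂ = 95.27 Gm = 9.527 × 10^10 m
a₁/a₂ = 6.17718 × 10^-5
T₁/T₂ = (a₁/a₂)^(3/2) = (6.17718 × 10^-5)^1.5 = 4.85496 × 10^-7

Final answer: T₁/T₂ = 4.855 × 10^-7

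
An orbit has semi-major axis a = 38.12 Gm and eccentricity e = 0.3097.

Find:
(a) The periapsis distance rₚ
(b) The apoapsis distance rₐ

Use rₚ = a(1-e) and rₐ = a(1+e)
a = 38.12 Gm = 3.812 × 10^10 m
e = 0.3097:  1 − e = 0.6903,  1 + e = 1.3097
(a) rₚ = a(1 − e) = 3.812 × 10^10 m × 0.6903 = 2.63142 × 10^10 m ≈ 26.31 Gm
(b) rₐ = a(1 + e) = 3.812 × 10^10 m × 1.3097 = 4.99258 × 10^10 m ≈ 49.93 Gm

Final answer:
(a) rₚ = 26.31 Gm
(b) rₐ = 49.93 Gm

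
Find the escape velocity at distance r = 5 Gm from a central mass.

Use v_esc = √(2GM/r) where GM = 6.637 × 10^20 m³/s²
r = 5 Gm = 5 × 10^9 m
GM = 6.637 × 10^20 m³/s²
2GM/r = 2 × (6.637 × 10^20) / (5 × 10^9) = 2.6548 × 10^11 m²/s²
v_esc = √(2GM/r) = 515248 m/s ≈ 515.2 km/s

Final answer: 515.2 km/s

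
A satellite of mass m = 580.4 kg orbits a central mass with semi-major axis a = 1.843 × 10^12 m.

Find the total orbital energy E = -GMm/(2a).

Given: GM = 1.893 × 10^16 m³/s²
a = 1.843 × 10^12 m
GM = 1.893 × 10^16 m³/s²
2a = 3.686 × 10^12 m
GMm = 1.893 × 10^16 × 580.4 = 1.0987 × 10^19 m³·kg/s²
E = −GMm/(2a) = -2.98073 × 10^6 J ≈ -2.981 MJ

Final answer: -2.981 MJ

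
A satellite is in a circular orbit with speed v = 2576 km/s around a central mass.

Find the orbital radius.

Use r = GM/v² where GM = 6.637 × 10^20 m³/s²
v = 2576 km/s = 2.576 × 10^6 m/s
GM = 6.637 × 10^20 m³/s²
v² = 6.63578 × 10^12 m²/s²
r = GM/v² = (6.637 × 10^20) / (6.63578 × 10^12) = 1.00018 × 10^8 m ≈ 100 Mm

Final answer: 100 Mm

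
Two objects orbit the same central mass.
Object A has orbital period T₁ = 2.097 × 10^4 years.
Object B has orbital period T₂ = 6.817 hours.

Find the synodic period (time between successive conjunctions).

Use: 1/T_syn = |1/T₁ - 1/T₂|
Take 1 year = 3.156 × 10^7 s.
T₁ = 2.097 × 10^4 years = 6.61813 × 10^11 s
T₂ = 6.817 hours = 24541.2 s
1/T₁ = 1.511 × 10^-12 s⁻¹
1/T₂ = 4.07478 × 10^-5 s⁻¹
|1/T₁ − 1/T₂| = 4.07478 × 10^-5 s⁻¹
T_syn = 1 / |1/T₁ − 1/T₂| = 24541.2 s ≈ 6.817 hours

Final answer: T_syn = 6.817 hours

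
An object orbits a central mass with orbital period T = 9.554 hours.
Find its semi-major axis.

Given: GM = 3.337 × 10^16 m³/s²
T = 9.554 hours = 34394.4 s
GM = 3.337 × 10^16 m³/s²
Kepler's third law: a³ = GM T² / (4π²)
T² = 1.18297 × 10^9 s²
a³ = (3.337 × 10^16) × (1.18297 × 10^9) / (4π²) = 9.99935 × 10^23 m³
a = (a³)^(1/3) = 9.99978 × 10^7 m ≈ 100 Mm

Final answer: 100 Mm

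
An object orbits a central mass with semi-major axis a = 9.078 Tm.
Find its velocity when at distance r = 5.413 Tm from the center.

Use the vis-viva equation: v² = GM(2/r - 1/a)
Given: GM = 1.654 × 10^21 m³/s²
a = 9.078 Tm = 9.078 × 10^12 m
r = 5.413 Tm = 5.413 × 10^12 m
GM = 1.654 × 10^21 m³/s²
2/r − 1/a = 3.69481 × 10^-13 − 1.10156 × 10^-13 = 2.59324 × 10^-13 m⁻¹
v² = GM (2/r − 1/a) = 4.28923 × 10^8 m²/s²
v = 20710.4 m/s ≈ 20.71 km/s

Final answer: 20.71 km/s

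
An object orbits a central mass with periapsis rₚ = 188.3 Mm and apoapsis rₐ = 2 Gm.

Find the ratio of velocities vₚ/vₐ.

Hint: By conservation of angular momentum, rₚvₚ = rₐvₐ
rₚ = 188.3 Mm = 1.883 × 10^8 m
rₐ = 2 Gm = 2 × 10^9 m
rₚvₚ = rₐvₐ  ⇒  vₚ/vₐ = rₐ/rₚ
vₚ/vₐ = (2 × 10^9) / (1.883 × 10^8) = 10.6213

Final answer: vₚ/vₐ = 10.62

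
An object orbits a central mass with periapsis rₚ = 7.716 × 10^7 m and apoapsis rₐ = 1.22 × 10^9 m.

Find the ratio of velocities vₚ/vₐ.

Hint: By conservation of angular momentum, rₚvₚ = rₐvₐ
rₚ = 7.716 × 10^7 m
rₐ = 1.22 × 10^9 m
rₚvₚ = rₐvₐ  ⇒  vₚ/vₐ = rₐ/rₚ
vₚ/vₐ = (1.22 × 10^9) / (7.716 × 10^7) = 15.8113

Final answer: vₚ/vₐ = 15.81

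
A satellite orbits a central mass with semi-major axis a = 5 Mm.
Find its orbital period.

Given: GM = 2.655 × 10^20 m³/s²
a = 5 Mm = 5 × 10^6 m
GM = 2.655 × 10^20 m³/s²
a³ = 1.25 × 10^20 m³
T = 2π √(a³/GM) = 2π √((1.25 × 10^20) / (2.655 × 10^20)) = 2π × 0.686156 s
T = 4.31124 s ≈ 4.311 seconds

Final answer: 4.311 seconds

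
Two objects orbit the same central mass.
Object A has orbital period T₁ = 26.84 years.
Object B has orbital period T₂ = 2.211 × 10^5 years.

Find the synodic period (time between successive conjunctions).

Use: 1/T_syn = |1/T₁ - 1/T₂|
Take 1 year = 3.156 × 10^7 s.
T₁ = 26.84 years = 8.4707 × 10^8 s
T₂ = 2.211 × 10^5 years = 6.97792 × 10^12 s
1/T₁ = 1.18054 × 10^-9 s⁻¹
1/T₂ = 1.43309 × 10^-13 s⁻¹
|1/T₁ − 1/T₂| = 1.1804 × 10^-9 s⁻¹
T_syn = 1 / |1/T₁ − 1/T₂| = 8.47173 × 10^8 s ≈ 26.84 years

Final answer: T_syn = 26.84 years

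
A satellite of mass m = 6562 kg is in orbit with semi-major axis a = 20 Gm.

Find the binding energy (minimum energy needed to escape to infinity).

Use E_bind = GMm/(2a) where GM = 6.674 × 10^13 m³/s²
a = 20 Gm = 2 × 10^10 m
GM = 6.674 × 10^13 m³/s²
m = 6562 kg
GMm = 6.674 × 10^13 × 6562 = 4.37948 × 10^17 m³·kg/s²
2a = 4 × 10^10 m
E_bind = GMm/(2a) = 1.09487 × 10^7 J ≈ 10.95 MJ

Final answer: 10.95 MJ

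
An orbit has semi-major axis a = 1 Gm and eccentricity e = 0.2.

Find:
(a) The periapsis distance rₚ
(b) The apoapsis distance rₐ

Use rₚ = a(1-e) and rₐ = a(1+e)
a = 1 Gm = 1 × 10^9 m
e = 0.2:  1 − e = 0.8,  1 + e = 1.2
(a) rₚ = a(1 − e) = 1 × 10^9 m × 0.8 = 8 × 10^8 m ≈ 800 Mm
(b) rₐ = a(1 + e) = 1 × 10^9 m × 1.2 = 1.2 × 10^9 m ≈ 1.2 Gm

Final answer:
(a) rₚ = 800 Mm
(b) rₐ = 1.2 Gm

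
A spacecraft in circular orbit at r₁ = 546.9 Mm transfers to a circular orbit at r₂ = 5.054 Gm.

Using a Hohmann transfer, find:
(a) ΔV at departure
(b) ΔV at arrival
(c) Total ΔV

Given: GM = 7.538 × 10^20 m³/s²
r₁ = 546.9 Mm = 5.469 × 10^8 m
r₂ = 5.054 Gm = 5.054 × 10^9 m
GM = 7.538 × 10^20 m³/s²
Transfer ellipse: a_t = (r₁ + r₂)/2 = 2.80045 × 10^9 m
Circular speed at r₁: v₁ = √(GM/r₁) = 1.17402 × 10^6 m/s
Transfer speed at r₁ (periapsis): v₁ₜ = √(GM(2/r₁ − 1/a_t)) = 1.57717 × 10^6 m/s
(a) ΔV₁ = v₁ₜ − v₁ = 403151 m/s ≈ 403.2 km/s
Circular speed at r₂: v₂ = √(GM/r₂) = 386198 m/s
Transfer speed at r₂ (apoapsis): v₂ₜ = √(GM(2/r₂ − 1/a_t)) = 170667 m/s
(b) ΔV₂ = v₂ − v₂ₜ = 215531 m/s ≈ 215.5 km/s
(c) ΔV_total = ΔV₁ + ΔV₂ = 618682 m/s ≈ 618.7 km/s

Final answer:
(a) ΔV₁ = 403.2 km/s
(b) ΔV₂ = 215.5 km/s
(c) ΔV_total = 618.7 km/s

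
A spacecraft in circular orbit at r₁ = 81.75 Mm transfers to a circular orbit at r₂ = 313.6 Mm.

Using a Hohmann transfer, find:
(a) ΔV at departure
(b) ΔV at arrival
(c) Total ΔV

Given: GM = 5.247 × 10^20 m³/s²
r₁ = 81.75 Mm = 8.175 × 10^7 m
r₂ = 313.6 Mm = 3.136 × 10^8 m
GM = 5.247 × 10^20 m³/s²
Transfer ellipse: a_t = (r₁ + r₂)/2 = 1.97675 × 10^8 m
Circular speed at r₁: v₁ = √(GM/r₁) = 2.53345 × 10^6 m/s
Transfer speed at r₁ (periapsis): v₁ₜ = √(GM(2/r₁ − 1/a_t)) = 3.19098 × 10^6 m/s
(a) ΔV₁ = v₁ₜ − v₁ = 657532 m/s ≈ 657.5 km/s
Circular speed at r₂: v₂ = √(GM/r₂) = 1.2935 × 10^6 m/s
Transfer speed at r₂ (apoapsis): v₂ₜ = √(GM(2/r₂ − 1/a_t)) = 831832 m/s
(b) ΔV₂ = v₂ − v₂ₜ = 461671 m/s ≈ 461.7 km/s
(c) ΔV_total = ΔV₁ + ΔV₂ = 1.1192 × 10^6 m/s ≈ 1119 km/s

Final answer:
(a) ΔV₁ = 657.5 km/s
(b) ΔV₂ = 461.7 km/s
(c) ΔV_total = 1119 km/s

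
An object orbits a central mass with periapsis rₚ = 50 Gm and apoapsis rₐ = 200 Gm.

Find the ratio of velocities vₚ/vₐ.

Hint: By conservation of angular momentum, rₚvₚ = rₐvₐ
rₚ = 50 Gm = 5 × 10^10 m
rₐ = 200 Gm = 2 × 10^11 m
rₚvₚ = rₐvₐ  ⇒  vₚ/vₐ = rₐ/rₚ
vₚ/vₐ = (2 × 10^11) / (5 × 10^10) = 4

Final answer: vₚ/vₐ = 4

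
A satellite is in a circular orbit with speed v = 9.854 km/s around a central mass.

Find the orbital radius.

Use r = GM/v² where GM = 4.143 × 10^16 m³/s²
v = 9.854 km/s = 9854 m/s
GM = 4.143 × 10^16 m³/s²
v² = 9.71013 × 10^7 m²/s²
r = GM/v² = (4.143 × 10^16) / (9.71013 × 10^7) = 4.26668 × 10^8 m ≈ 4.267 × 10^8 m

Final answer: 4.267 × 10^8 m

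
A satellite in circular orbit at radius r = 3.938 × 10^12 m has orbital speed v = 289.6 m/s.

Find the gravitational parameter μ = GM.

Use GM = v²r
r = 3.938 × 10^12 m
v = 289.6 m/s
v² = 83868.2 m²/s²
GM = v²r = 83868.2 × 3.938 × 10^12 = 3.30273 × 10^17 m³/s²
GM ≈ 3.303 × 10^17 m³/s²

Final answer: GM = 3.303 × 10^17 m³/s²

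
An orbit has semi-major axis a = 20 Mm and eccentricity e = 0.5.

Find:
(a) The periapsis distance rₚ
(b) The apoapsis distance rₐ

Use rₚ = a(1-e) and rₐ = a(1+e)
a = 20 Mm = 2 × 10^7 m
e = 0.5:  1 − e = 0.5,  1 + e = 1.5
(a) rₚ = a(1 − e) = 2 × 10^7 m × 0.5 = 1 × 10^7 m ≈ 10 Mm
(b) rₐ = a(1 + e) = 2 × 10^7 m × 1.5 = 3 × 10^7 m ≈ 30 Mm

Final answer:
(a) rₚ = 10 Mm
(b) rₐ = 30 Mm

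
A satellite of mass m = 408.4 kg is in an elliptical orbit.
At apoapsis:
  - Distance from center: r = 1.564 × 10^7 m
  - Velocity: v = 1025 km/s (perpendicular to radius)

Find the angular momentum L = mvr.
r = 1.564 × 10^7 m
v = 1025 km/s = 1.025 × 10^6 m/s
vr = 1.025 × 10^6 × 1.564 × 10^7 = 1.6031 × 10^13 m²/s
L = m × vr = 408.4 × 1.6031 × 10^13 = 6.54706 × 10^15 kg·m²/s ≈ 6.547 × 10^15 kg·m²/s

Final answer: L = 6.547 × 10^15 kg·m²/s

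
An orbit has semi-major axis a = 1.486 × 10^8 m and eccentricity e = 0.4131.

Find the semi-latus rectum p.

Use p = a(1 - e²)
a = 1.486 × 10^8 m
e = 0.4131,  e² = 0.170652,  1 − e² = 0.829348
p = a(1 − e²) = 1.486 × 10^8 m × 0.829348 = 1.23241 × 10^8 m ≈ 1.232 × 10^8 m

Final answer: p = 1.232 × 10^8 m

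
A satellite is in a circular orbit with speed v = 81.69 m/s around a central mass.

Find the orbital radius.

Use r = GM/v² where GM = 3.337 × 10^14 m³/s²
v = 81.69 m/s
GM = 3.337 × 10^14 m³/s²
v² = 6673.26 m²/s²
r = GM/v² = (3.337 × 10^14) / 6673.26 = 5.00056 × 10^10 m ≈ 50.01 Gm

Final answer: 50.01 Gm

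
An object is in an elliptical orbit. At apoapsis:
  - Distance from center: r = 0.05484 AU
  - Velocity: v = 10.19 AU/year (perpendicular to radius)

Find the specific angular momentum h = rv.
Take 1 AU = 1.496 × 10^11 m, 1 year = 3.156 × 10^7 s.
r = 0.05484 AU = 8.20406 × 10^9 m
v = 10.19 AU/year = 48302.4 m/s
h = rv = 8.20406 × 10^9 × 48302.4 = 3.96276 × 10^14 m²/s ≈ 3.963 × 10^14 m²/s

Final answer: h = 3.963 × 10^14 m²/s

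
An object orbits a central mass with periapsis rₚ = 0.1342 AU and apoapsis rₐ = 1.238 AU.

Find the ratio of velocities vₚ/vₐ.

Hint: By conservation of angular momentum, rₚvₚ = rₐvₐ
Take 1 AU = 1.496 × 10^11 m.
rₚ = 0.1342 AU = 2.00763 × 10^10 m
rₐ = 1.238 AU = 1.85205 × 10^11 m
rₚvₚ = rₐvₐ  ⇒  vₚ/vₐ = rₐ/rₚ
vₚ/vₐ = (1.85205 × 10^11) / (2.00763 × 10^10) = 9.22504

Final answer: vₚ/vₐ = 9.225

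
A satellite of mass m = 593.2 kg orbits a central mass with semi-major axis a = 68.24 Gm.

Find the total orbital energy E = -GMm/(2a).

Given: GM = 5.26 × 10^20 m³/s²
a = 68.24 Gm = 6.824 × 10^10 m
GM = 5.26 × 10^20 m³/s²
2a = 1.3648 × 10^11 m
GMm = 5.26 × 10^20 × 593.2 = 3.12023 × 10^23 m³·kg/s²
E = −GMm/(2a) = -2.28622 × 10^12 J ≈ -2.286 TJ

Final answer: -2.286 TJ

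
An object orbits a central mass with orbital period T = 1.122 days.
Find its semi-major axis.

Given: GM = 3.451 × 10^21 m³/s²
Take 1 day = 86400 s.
T = 1.122 days = 96940.8 s
GM = 3.451 × 10^21 m³/s²
Kepler's third law: a³ = GM T² / (4π²)
T² = 9.39752 × 10^9 s²
a³ = (3.451 × 10^21) × (9.39752 × 10^9) / (4π²) = 8.21483 × 10^29 m³
a = (a³)^(1/3) = 9.36554 × 10^9 m ≈ 9.366 × 10^9 m

Final answer: 9.366 × 10^9 m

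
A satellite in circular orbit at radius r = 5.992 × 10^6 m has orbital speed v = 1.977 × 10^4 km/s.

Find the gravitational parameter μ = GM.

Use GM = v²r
r = 5.992 × 10^6 m
v = 1.977 × 10^4 km/s = 1.977 × 10^7 m/s
v² = 3.90853 × 10^14 m²/s²
GM = v²r = 3.90853 × 10^14 × 5.992 × 10^6 = 2.34199 × 10^21 m³/s²
GM ≈ 2.342 × 10^21 m³/s²

Final answer: GM = 2.342 × 10^21 m³/s²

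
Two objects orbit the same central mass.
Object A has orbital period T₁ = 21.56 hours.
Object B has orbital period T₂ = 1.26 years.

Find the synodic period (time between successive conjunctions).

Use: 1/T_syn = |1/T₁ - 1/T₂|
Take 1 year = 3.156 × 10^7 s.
T₁ = 21.56 hours = 77616 s
T₂ = 1.26 years = 3.97656 × 10^7 s
1/T₁ = 1.28839 × 10^-5 s⁻¹
1/T₂ = 2.51474 × 10^-8 s⁻¹
|1/T₁ − 1/T₂| = 1.28588 × 10^-5 s⁻¹
T_syn = 1 / |1/T₁ − 1/T₂| = 77767.8 s ≈ 21.6 hours

Final answer: T_syn = 21.6 hours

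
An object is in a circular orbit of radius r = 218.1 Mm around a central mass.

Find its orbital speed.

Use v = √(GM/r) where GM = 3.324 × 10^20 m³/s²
r = 218.1 Mm = 2.181 × 10^8 m
GM = 3.324 × 10^20 m³/s²
GM/r = (3.324 × 10^20) / (2.181 × 10^8) = 1.52407 × 10^12 m²/s²
v = √(GM/r) = 1.23453 × 10^6 m/s ≈ 1235 km/s

Final answer: 1235 km/s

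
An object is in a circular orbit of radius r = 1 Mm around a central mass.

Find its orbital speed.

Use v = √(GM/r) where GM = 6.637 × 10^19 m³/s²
r = 1 Mm = 1 × 10^6 m
GM = 6.637 × 10^19 m³/s²
GM/r = (6.637 × 10^19) / (1 × 10^6) = 6.637 × 10^13 m²/s²
v = √(GM/r) = 8.14678 × 10^6 m/s ≈ 8147 km/s

Final answer: 8147 km/s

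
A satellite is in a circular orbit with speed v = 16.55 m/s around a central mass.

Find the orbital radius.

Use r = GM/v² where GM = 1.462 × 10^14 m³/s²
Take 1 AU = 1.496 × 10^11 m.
v = 16.55 m/s
GM = 1.462 × 10^14 m³/s²
v² = 273.903 m²/s²
r = GM/v² = (1.462 × 10^14) / 273.903 = 5.33767 × 10^11 m ≈ 3.568 AU

Final answer: 3.568 AU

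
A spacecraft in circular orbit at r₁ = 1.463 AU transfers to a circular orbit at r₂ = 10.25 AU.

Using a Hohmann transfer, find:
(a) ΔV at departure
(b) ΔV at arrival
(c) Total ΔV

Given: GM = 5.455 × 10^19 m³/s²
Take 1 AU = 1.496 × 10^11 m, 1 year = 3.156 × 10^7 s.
r₁ = 1.463 AU = 2.18865 × 10^11 m
r₂ = 10.25 AU = 1.5334 × 10^12 m
GM = 5.455 × 10^19 m³/s²
Transfer ellipse: a_t = (r₁ + r₂)/2 = 8.76132 × 10^11 m
Circular speed at r₁: v₁ = √(GM/r₁) = 15787.4 m/s
Transfer speed at r₁ (periapsis): v₁ₜ = √(GM(2/r₁ − 1/a_t)) = 20885.9 m/s
(a) ΔV₁ = v₁ₜ − v₁ = 5098.5 m/s ≈ 1.076 AU/year
Circular speed at r₂: v₂ = √(GM/r₂) = 5964.44 m/s
Transfer speed at r₂ (apoapsis): v₂ₜ = √(GM(2/r₂ − 1/a_t)) = 2981.07 m/s
(b) ΔV₂ = v₂ − v₂ₜ = 2983.37 m/s ≈ 0.6294 AU/year
(c) ΔV_total = ΔV₁ + ΔV₂ = 8081.87 m/s ≈ 1.705 AU/year

Final answer:
(a) ΔV₁ = 1.076 AU/year
(b) ΔV₂ = 0.6294 AU/year
(c) ΔV_total = 1.705 AU/year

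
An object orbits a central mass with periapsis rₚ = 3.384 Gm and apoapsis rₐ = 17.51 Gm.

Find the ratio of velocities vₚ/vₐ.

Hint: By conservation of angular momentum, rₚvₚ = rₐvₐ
rₚ = 3.384 Gm = 3.384 × 10^9 m
rₐ = 17.51 Gm = 1.751 × 10^10 m
rₚvₚ = rₐvₐ  ⇒  vₚ/vₐ = rₐ/rₚ
vₚ/vₐ = (1.751 × 10^10) / (3.384 × 10^9) = 5.17435

Final answer: vₚ/vₐ = 5.174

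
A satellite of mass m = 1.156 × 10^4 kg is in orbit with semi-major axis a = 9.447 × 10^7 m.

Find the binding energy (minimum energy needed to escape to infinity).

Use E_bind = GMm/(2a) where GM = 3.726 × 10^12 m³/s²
a = 9.447 × 10^7 m
GM = 3.726 × 10^12 m³/s²
m = 1.156 × 10^4 kg
GMm = 3.726 × 10^12 × 11560 = 4.30726 × 10^16 m³·kg/s²
2a = 1.8894 × 10^8 m
E_bind = GMm/(2a) = 2.2797 × 10^8 J ≈ 228 MJ

Final answer: 228 MJ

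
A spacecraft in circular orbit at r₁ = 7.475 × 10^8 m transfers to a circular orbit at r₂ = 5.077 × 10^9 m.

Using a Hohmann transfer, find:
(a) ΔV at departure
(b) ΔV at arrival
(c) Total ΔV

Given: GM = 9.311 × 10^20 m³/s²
r₁ = 7.475 × 10^8 m
r₂ = 5.077 × 10^9 m
GM = 9.311 × 10^20 m³/s²
Transfer ellipse: a_t = (r₁ + r₂)/2 = 2.91225 × 10^9 m
Circular speed at r₁: v₁ = √(GM/r₁) = 1.11607 × 10^6 m/s
Transfer speed at r₁ (periapsis): v₁ₜ = √(GM(2/r₁ − 1/a_t)) = 1.47361 × 10^6 m/s
(a) ΔV₁ = v₁ₜ − v₁ = 357535 m/s ≈ 357.5 km/s
Circular speed at r₂: v₂ = √(GM/r₂) = 428247 m/s
Transfer speed at r₂ (apoapsis): v₂ₜ = √(GM(2/r₂ − 1/a_t)) = 216963 m/s
(b) ΔV₂ = v₂ − v₂ₜ = 211284 m/s ≈ 211.3 km/s
(c) ΔV_total = ΔV₁ + ΔV₂ = 568819 m/s ≈ 568.8 km/s

Final answer:
(a) ΔV₁ = 357.5 km/s
(b) ΔV₂ = 211.3 km/s
(c) ΔV_total = 568.8 km/s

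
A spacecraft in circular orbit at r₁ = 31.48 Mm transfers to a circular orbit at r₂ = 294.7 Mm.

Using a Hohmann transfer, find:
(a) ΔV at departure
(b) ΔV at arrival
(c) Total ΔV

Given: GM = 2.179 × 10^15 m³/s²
r₁ = 31.48 Mm = 3.148 × 10^7 m
r₂ = 294.7 Mm = 2.947 × 10^8 m
GM = 2.179 × 10^15 m³/s²
Transfer ellipse: a_t = (r₁ + r₂)/2 = 1.6309 × 10^8 m
Circular speed at r₁: v₁ = √(GM/r₁) = 8319.77 m/s
Transfer speed at r₁ (periapsis): v₁ₜ = √(GM(2/r₁ − 1/a_t)) = 11183.8 m/s
(a) ΔV₁ = v₁ₜ − v₁ = 2863.99 m/s ≈ 2.864 km/s
Circular speed at r₂: v₂ = √(GM/r₂) = 2719.18 m/s
Transfer speed at r₂ (apoapsis): v₂ₜ = √(GM(2/r₂ − 1/a_t)) = 1194.65 m/s
(b) ΔV₂ = v₂ − v₂ₜ = 1524.53 m/s ≈ 1.525 km/s
(c) ΔV_total = ΔV₁ + ΔV₂ = 4388.52 m/s ≈ 4.389 km/s

Final answer:
(a) ΔV₁ = 2.864 km/s
(b) ΔV₂ = 1.525 km/s
(c) ΔV_total = 4.389 km/s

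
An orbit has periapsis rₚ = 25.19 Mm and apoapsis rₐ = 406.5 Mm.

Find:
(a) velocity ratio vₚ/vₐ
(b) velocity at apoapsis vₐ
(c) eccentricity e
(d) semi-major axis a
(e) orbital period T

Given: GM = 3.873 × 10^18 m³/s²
rₚ = 25.19 Mm = 2.519 × 10^7 m
rₐ = 406.5 Mm = 4.065 × 10^8 m
GM = 3.873 × 10^18 m³/s²
a = (rₚ + rₐ)/2 = 2.15845 × 10^8 m
e = (rₐ − rₚ)/(rₐ + rₚ) = (3.8131 × 10^8) / (4.3169 × 10^8) = 0.883296
(a) vₚ/vₐ = rₐ/rₚ (angular momentum) = (4.065 × 10^8) / (2.519 × 10^7) = 16.1374 ≈ 16.14
(b) vₐ² = GM (2/rₐ − 1/a) = 3.873 × 10^18 × (4.92005 × 10^-9 − 4.63295 × 10^-9) = 1.11192 × 10^9 m²/s²;  vₐ = 33345.4 m/s ≈ 33.35 km/s
(c) e = 0.883296 ≈ 0.8833
(d) a = 2.15845 × 10^8 m ≈ 215.8 Mm
(e) a³ = 1.0056 × 10^25 m³;  T = 2π √(a³/GM) = 2π × 1611.35 s = 10124.4 s ≈ 2.812 hours

Final answer:
(a) velocity ratio vₚ/vₐ = 16.14
(b) velocity at apoapsis vₐ = 33.35 km/s
(c) eccentricity e = 0.8833
(d) semi-major axis a = 215.8 Mm
(e) orbital period T = 2.812 hours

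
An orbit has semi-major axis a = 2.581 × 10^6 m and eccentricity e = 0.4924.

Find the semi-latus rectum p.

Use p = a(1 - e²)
a = 2.581 × 10^6 m
e = 0.4924,  e² = 0.242458,  1 − e² = 0.757542
p = a(1 − e²) = 2.581 × 10^6 m × 0.757542 = 1.95522 × 10^6 m ≈ 1.955 × 10^6 m

Final answer: p = 1.955 × 10^6 m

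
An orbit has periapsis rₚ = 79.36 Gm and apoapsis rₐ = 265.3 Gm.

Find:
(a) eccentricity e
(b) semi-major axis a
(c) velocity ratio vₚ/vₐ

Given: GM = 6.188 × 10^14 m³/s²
rₚ = 79.36 Gm = 7.936 × 10^10 m
rₐ = 265.3 Gm = 2.653 × 10^11 m
GM = 6.188 × 10^14 m³/s²
a = (rₚ + rₐ)/2 = 1.7233 × 10^11 m
e = (rₐ − rₚ)/(rₐ + rₚ) = (1.8594 × 10^11) / (3.4466 × 10^11) = 0.539488
(a) e = 0.539488 ≈ 0.5395
(b) a = 1.7233 × 10^11 m ≈ 172.3 Gm
(c) vₚ/vₐ = rₐ/rₚ (angular momentum) = (2.653 × 10^11) / (7.936 × 10^10) = 3.34299 ≈ 3.343

Final answer:
(a) eccentricity e = 0.5395
(b) semi-major axis a = 172.3 Gm
(c) velocity ratio vₚ/vₐ = 3.343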